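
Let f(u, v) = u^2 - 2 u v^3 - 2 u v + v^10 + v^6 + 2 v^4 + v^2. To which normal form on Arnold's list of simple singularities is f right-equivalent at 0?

A9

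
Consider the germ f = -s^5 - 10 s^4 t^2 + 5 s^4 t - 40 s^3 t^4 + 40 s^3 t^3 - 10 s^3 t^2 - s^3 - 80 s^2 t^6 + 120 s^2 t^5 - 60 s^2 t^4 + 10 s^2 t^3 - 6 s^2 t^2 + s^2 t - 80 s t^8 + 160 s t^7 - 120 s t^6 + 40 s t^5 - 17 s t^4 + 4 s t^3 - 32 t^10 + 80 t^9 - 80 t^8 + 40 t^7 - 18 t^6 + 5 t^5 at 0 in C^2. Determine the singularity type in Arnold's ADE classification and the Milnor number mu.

The Hessian of f at 0 is [[0, 0], [0, 0]] with rank 0, so corank 2. A Groebner basis of the Jacobian ideal J(f) in C{s,t} is {s^3, s^2*t, -2*s^2 + s*t^2, -5*s^2/2 + s*t/2 + t^3}; counting standard monomials gives mu = 6. Corank 2; j^3 = -s^2*(s - t) has shape L^2 M (L != M), so D-series; mu = 6 gives D_6.

Type D_6, Milnor number mu = 6.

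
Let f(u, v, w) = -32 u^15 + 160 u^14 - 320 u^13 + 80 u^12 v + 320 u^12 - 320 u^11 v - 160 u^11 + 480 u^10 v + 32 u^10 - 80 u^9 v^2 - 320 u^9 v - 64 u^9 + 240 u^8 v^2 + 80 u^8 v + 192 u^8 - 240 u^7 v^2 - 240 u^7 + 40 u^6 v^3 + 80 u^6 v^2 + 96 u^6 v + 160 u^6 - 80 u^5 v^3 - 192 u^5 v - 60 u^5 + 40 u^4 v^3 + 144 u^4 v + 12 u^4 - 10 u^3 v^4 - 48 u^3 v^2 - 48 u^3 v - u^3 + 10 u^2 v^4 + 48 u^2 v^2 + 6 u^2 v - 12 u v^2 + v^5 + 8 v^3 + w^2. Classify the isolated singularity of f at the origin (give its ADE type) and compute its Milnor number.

The Hessian of f at 0 has rank 1. Corank 2; j^3 = -(u - 2*v)^3 is a perfect cube, so E-series; the 5-jet and mu = 8 give E_8.

Type E_{8}, Milnor number mu = 8.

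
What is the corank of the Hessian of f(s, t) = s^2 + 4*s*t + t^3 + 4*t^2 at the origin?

1

The Hessian at 0 is [[2, 4], [4, 8]] of rank 1; hence corank 1.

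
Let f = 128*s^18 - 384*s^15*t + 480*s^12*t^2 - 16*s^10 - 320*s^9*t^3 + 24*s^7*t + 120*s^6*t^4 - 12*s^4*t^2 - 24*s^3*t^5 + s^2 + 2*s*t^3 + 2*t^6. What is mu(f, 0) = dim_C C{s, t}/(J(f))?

5

The Hessian of f at 0 is [[2, 0], [0, 0]] with rank 1, so corank 1. A Groebner basis of the Jacobian ideal J(f) in C{s,t} is {s*t^2, s + t^3, s^2}; counting standard monomials gives mu = 5. Corank 1: A-series; mu = 5 gives A_5.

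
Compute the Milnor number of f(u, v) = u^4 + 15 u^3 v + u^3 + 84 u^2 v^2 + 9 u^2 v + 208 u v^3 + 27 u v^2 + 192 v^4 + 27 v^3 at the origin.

7

The Hessian of f at 0 has rank 0. Corank 2; j^3 = (u + 3*v)^3 is a perfect cube, so E-series; the 4-jet and mu = 7 give E_7.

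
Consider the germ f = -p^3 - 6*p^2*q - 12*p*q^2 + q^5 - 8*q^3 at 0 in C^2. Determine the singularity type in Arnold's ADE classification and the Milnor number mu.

Type E_8, Milnor number mu = 8.

The Hessian of f at 0 has rank 0. Corank 2; j^3 = -(p + 2*q)^3 is a perfect cube, so E-series; the 5-jet and mu = 8 give E_8.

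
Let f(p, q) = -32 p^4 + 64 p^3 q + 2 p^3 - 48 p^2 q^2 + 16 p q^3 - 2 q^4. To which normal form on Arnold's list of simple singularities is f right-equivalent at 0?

E6

The Hessian of f at 0 is [[0, 0], [0, 0]] with rank 0, so corank 2. A Groebner basis of the Jacobian ideal J(f) in C{p,q} is {q^4, p*q^2 - q^3/6, p^2}; counting standard monomials gives mu = 6. Corank 2; j^3 = 2*p^3 is a perfect cube, so E-series; the 4-jet and mu = 6 give E_6.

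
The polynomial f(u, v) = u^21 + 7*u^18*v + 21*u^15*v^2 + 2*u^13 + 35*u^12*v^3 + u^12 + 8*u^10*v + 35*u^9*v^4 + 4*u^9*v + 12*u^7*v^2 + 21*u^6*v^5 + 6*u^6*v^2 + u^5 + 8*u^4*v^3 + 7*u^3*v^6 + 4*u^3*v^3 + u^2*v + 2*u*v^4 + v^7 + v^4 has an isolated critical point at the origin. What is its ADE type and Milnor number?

Type D_{5}, Milnor number mu = 5.

The Hessian of f at 0 is [[0, 0], [0, 0]] with rank 0, so corank 2. A Groebner basis of the Jacobian ideal J(f) in C{u,v} is {u^3, u^2/4 + v^3, u*v}; counting standard monomials gives mu = 5. Corank 2; j^3 = u^2*v has shape L^2 M (L != M), so D-series; mu = 5 gives D_5.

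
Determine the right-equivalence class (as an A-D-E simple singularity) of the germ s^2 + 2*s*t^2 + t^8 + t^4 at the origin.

A_{7}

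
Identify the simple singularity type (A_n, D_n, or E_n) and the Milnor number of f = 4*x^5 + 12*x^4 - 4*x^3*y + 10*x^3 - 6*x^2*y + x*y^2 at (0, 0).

Type D_{4}, Milnor number mu = 4.

The Hessian of f at 0 is [[0, 0], [0, 0]] with rank 0, so corank 2. A Groebner basis of the Jacobian ideal J(f) in C{x,y} is {y^3, x^2 - y^2/6, x*y - y^2/2}; counting standard monomials gives mu = 4. Corank 2; j^3 = x*(10*x^2 - 6*x*y + y^2) splits into three distinct lines over C (the quadratic factor has nonzero discriminant), so D_4.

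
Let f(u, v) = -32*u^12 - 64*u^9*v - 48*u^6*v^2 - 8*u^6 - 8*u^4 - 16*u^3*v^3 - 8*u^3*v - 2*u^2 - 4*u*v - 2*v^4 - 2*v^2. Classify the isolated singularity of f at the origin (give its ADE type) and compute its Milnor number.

The Hessian of f at 0 is [[-4, -4], [-4, -4]] with rank 1, so corank 1. A Groebner basis of the Jacobian ideal J(f) in C{u,v} is {v^3, u + v}; counting standard monomials gives mu = 3. Corank 1: A-series; mu = 3 gives A_3.

Type A_3, Milnor number mu = 3.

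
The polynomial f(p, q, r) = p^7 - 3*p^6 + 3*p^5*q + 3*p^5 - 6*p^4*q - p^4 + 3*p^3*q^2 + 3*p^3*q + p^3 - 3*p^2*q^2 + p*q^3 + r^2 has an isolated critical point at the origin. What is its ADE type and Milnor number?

The Hessian of f at 0 has rank 1. Corank 2; j^3 = p^3 is a perfect cube, so E-series; the 4-jet and mu = 7 give E_7.

Type E_{7}, Milnor number mu = 7.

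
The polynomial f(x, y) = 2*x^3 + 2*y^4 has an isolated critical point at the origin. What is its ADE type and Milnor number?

The Hessian of f at 0 is [[0, 0], [0, 0]] with rank 0, so corank 2. A Groebner basis of the Jacobian ideal J(f) in C{x,y} is {y^3, x^2}; counting standard monomials gives mu = 6. Corank 2; j^3 = 2*x^3 is a perfect cube, so E-series; the 4-jet and mu = 6 give E_6.

Type E_6, Milnor number mu = 6.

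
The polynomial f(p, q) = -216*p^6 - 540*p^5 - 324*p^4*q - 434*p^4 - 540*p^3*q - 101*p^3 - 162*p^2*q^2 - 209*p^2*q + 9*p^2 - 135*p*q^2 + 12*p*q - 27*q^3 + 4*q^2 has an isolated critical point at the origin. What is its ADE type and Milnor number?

Type A_{2}, Milnor number mu = 2.

The Hessian of f at 0 is [[18, 12], [12, 8]] with rank 1, so corank 1. A Groebner basis of the Jacobian ideal J(f) in C{p,q} is {q^2, p + 2*q/3}; counting standard monomials gives mu = 2. Corank 1: A-series; mu = 2 gives A_2.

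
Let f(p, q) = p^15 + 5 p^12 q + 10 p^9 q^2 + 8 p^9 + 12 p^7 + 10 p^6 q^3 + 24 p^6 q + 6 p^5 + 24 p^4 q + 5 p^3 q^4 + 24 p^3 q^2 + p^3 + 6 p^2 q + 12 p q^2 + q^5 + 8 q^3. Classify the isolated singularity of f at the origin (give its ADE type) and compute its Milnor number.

Type E_{8}, Milnor number mu = 8.

The Hessian of f at 0 has rank 0. Corank 2; j^3 = (p + 2*q)^3 is a perfect cube, so E-series; the 5-jet and mu = 8 give E_8.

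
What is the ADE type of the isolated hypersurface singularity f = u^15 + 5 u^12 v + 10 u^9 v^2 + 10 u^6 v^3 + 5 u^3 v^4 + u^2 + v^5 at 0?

A_{4}

The Hessian of f at 0 has rank 1. Corank 1: A-series; mu = 4 gives A_4.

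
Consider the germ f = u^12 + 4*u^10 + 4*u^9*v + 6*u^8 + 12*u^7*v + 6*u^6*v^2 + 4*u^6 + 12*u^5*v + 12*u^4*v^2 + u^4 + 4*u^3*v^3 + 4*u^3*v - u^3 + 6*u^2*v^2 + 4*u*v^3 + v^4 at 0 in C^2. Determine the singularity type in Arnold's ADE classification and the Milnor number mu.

The Hessian of f at 0 is [[0, 0], [0, 0]] with rank 0, so corank 2. A Groebner basis of the Jacobian ideal J(f) in C{u,v} is {v^4, u*v^2 + v^3/3, u^2}; counting standard monomials gives mu = 6. Corank 2; j^3 = -u^3 is a perfect cube, so E-series; the 4-jet and mu = 6 give E_6.

Type E_{6}, Milnor number mu = 6.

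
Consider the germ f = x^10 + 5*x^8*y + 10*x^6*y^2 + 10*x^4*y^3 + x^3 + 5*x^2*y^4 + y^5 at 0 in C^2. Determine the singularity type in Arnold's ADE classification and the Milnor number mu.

Type E_8, Milnor number mu = 8.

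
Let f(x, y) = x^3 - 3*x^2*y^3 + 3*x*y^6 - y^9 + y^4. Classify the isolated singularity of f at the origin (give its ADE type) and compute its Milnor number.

Type E_6, Milnor number mu = 6.

The Hessian of f at 0 is [[0, 0], [0, 0]] with rank 0, so corank 2. A Groebner basis of the Jacobian ideal J(f) in C{x,y} is {y^3, x^2}; counting standard monomials gives mu = 6. Corank 2; j^3 = x^3 is a perfect cube, so E-series; the 4-jet and mu = 6 give E_6.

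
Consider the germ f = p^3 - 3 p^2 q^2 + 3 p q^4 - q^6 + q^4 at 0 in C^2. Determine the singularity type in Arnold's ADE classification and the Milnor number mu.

The Hessian of f at 0 has rank 0. Corank 2; j^3 = p^3 is a perfect cube, so E-series; the 4-jet and mu = 6 give E_6.

Type E_6, Milnor number mu = 6.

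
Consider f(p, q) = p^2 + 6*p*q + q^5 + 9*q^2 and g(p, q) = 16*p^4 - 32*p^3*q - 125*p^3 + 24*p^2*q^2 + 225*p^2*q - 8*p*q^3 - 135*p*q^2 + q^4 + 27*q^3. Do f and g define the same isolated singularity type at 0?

No.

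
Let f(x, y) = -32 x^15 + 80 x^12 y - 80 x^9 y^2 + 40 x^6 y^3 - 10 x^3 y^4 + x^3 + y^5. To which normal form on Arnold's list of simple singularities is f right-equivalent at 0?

The Hessian of f at 0 has rank 0. Corank 2; j^3 = x^3 is a perfect cube, so E-series; the 5-jet and mu = 8 give E_8.

E_8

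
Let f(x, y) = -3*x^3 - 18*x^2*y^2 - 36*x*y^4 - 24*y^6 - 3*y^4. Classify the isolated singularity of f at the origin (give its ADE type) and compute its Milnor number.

The Hessian of f at 0 has rank 0. Corank 2; j^3 = -3*x^3 is a perfect cube, so E-series; the 4-jet and mu = 6 give E_6.

Type E_6, Milnor number mu = 6.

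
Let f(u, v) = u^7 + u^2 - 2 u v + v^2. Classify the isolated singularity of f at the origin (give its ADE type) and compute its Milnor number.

Type A_{6}, Milnor number mu = 6.

The Hessian of f at 0 is [[2, -2], [-2, 2]] with rank 1, so corank 1. A Groebner basis of the Jacobian ideal J(f) in C{u,v} is {v^6, u - v}; counting standard monomials gives mu = 6. Corank 1: A-series; mu = 6 gives A_6.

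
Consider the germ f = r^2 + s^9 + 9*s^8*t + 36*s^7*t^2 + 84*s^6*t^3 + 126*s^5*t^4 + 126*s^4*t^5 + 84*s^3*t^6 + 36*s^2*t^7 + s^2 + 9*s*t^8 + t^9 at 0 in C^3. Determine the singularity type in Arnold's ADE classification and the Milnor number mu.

Type A_{8}, Milnor number mu = 8.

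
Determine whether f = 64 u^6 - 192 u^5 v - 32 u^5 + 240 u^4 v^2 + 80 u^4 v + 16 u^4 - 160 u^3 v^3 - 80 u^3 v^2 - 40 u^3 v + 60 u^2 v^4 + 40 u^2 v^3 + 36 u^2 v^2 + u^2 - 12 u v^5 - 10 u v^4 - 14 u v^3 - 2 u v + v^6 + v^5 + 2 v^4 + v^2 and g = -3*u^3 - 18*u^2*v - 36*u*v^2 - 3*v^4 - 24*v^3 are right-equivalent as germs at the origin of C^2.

The Hessian of f at 0 is [[2, -2], [-2, 2]] with rank 1, so corank 1. A Groebner basis of the Jacobian ideal J(f) in C{u,v} is {u + v^3 - v, u^2 - v^2, u*v - v^2}; counting standard monomials gives mu = 4. Corank 1: A-series; mu = 4 gives A_4. The Hessian of g at 0 is [[0, 0], [0, 0]] with rank 0, so corank 2. A Groebner basis of the Jacobian ideal J(g) in C{u,v} is {v^3, u^2 + 4*u*v + 4*v^2}; counting standard monomials gives mu = 6. Corank 2; j^3 = -3*(u + 2*v)^3 is a perfect cube, so E-series; the 4-jet and mu = 6 give E_6. f is A_4 but g is E_6, hence not right-equivalent.

No.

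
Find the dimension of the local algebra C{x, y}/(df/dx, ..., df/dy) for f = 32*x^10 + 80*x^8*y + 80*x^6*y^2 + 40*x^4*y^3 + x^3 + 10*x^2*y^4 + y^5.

The Hessian of f at 0 has rank 0. Corank 2; j^3 = x^3 is a perfect cube, so E-series; the 5-jet and mu = 8 give E_8.

8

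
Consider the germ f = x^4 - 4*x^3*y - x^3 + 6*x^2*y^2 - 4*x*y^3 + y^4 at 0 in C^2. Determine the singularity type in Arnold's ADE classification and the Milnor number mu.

Type E6, Milnor number mu = 6.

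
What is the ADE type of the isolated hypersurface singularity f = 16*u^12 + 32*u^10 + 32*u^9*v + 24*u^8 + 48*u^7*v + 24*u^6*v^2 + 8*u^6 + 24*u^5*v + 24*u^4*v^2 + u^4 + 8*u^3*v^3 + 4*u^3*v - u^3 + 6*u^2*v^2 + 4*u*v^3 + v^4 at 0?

E_6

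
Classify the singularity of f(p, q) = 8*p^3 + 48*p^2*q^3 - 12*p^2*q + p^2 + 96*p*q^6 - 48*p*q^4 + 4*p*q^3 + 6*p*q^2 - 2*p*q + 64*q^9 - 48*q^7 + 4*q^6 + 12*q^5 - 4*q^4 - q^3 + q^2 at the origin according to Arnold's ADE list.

The Hessian of f at 0 is [[2, -2], [-2, 2]] with rank 1, so corank 1. A Groebner basis of the Jacobian ideal J(f) in C{p,q} is {q^2, p - q}; counting standard monomials gives mu = 2. Corank 1: A-series; mu = 2 gives A_2.

A_{2}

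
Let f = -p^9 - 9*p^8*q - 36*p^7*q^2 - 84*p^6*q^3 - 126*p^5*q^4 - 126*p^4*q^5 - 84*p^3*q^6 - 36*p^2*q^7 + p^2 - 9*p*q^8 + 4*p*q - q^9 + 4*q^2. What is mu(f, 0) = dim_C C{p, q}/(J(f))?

The Hessian of f at 0 has rank 1. Corank 1: A-series; mu = 8 gives A_8.

8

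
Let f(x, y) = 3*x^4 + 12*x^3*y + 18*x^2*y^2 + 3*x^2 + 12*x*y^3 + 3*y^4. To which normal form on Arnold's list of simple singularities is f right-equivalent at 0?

The Hessian of f at 0 has rank 1. Corank 1: A-series; mu = 3 gives A_3.

A3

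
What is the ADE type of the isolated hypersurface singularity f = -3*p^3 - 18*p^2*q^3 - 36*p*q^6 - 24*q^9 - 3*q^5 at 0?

E_{8}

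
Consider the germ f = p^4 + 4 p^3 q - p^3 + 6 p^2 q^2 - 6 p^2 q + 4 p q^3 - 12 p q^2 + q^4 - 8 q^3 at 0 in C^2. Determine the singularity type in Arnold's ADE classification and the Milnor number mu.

The Hessian of f at 0 is [[0, 0], [0, 0]] with rank 0, so corank 2. A Groebner basis of the Jacobian ideal J(f) in C{p,q} is {q^4, p*q^2 + 5*q^3/3, p^2 + 4*p*q + 4*q^2}; counting standard monomials gives mu = 6. Corank 2; j^3 = -(p + 2*q)^3 is a perfect cube, so E-series; the 4-jet and mu = 6 give E_6.

Type E_{6}, Milnor number mu = 6.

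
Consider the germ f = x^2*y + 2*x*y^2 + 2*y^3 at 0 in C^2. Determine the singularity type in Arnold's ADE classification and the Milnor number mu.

Type D_{4}, Milnor number mu = 4.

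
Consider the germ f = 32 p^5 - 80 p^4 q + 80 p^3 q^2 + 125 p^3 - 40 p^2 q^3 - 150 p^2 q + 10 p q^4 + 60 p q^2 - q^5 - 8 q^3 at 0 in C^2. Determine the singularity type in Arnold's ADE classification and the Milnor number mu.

Type E_{8}, Milnor number mu = 8.

The Hessian of f at 0 is [[0, 0], [0, 0]] with rank 0, so corank 2. A Groebner basis of the Jacobian ideal J(f) in C{p,q} is {q^5, p*q^3 - 17*q^4/40, p^2 - 4*p*q/5 + 4*q^2/25}; counting standard monomials gives mu = 8. Corank 2; j^3 = (5*p - 2*q)^3 is a perfect cube, so E-series; the 5-jet and mu = 8 give E_8.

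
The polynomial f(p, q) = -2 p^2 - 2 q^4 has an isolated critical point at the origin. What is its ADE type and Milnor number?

Type A_{3}, Milnor number mu = 3.

The Hessian of f at 0 has rank 1. Corank 1: A-series; mu = 3 gives A_3.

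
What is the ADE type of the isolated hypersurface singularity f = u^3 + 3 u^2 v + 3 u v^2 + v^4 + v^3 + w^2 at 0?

The Hessian of f at 0 has rank 1. Corank 2; j^3 = (u + v)^3 is a perfect cube, so E-series; the 4-jet and mu = 6 give E_6.

E_{6}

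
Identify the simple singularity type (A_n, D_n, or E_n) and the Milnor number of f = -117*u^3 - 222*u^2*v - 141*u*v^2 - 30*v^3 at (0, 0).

The Hessian of f at 0 has rank 0. Corank 2; j^3 = -3*(3*u + 2*v)*(13*u^2 + 16*u*v + 5*v^2) splits into three distinct lines over C (the quadratic factor has nonzero discriminant), so D_4.

Type D_{4}, Milnor number mu = 4.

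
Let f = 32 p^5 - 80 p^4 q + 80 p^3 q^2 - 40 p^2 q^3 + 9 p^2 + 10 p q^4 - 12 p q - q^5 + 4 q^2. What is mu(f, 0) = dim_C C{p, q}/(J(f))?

4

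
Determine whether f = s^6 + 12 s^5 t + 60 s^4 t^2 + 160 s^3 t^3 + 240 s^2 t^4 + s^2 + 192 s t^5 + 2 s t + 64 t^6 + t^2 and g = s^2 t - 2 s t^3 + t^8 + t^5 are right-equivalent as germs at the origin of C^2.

No.

The Hessian of f at 0 has rank 1. Corank 1: A-series; mu = 5 gives A_5. The Hessian of g at 0 has rank 0. Corank 2; j^3 = s^2*t has shape L^2 M (L != M), so D-series; mu = 9 gives D_9. f is A_5 but g is D_9, hence not right-equivalent.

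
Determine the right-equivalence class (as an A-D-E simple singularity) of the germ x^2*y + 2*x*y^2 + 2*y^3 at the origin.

The Hessian of f at 0 is [[0, 0], [0, 0]] with rank 0, so corank 2. A Groebner basis of the Jacobian ideal J(f) in C{x,y} is {y^3, x^2 + 2*y^2, x*y + y^2}; counting standard monomials gives mu = 4. Corank 2; j^3 = y*(x^2 + 2*x*y + 2*y^2) splits into three distinct lines over C (the quadratic factor has nonzero discriminant), so D_4.

D4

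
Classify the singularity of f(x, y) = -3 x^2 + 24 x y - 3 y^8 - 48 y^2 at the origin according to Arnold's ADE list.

The Hessian of f at 0 has rank 1. Corank 1: A-series; mu = 7 gives A_7.

A_{7}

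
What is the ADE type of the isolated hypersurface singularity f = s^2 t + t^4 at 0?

D_5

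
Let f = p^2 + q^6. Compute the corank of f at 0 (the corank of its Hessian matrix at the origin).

1

Hessian at 0 has rank 1.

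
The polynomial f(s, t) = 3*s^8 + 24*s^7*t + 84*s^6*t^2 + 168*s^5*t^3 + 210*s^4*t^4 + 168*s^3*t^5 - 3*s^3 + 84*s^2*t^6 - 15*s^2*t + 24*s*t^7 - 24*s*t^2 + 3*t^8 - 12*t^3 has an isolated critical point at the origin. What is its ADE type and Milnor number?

The Hessian of f at 0 is [[0, 0], [0, 0]] with rank 0, so corank 2. A Groebner basis of the Jacobian ideal J(f) in C{s,t} is {s*t/8 + t^7 + t^2/4, s*t^2 + 2*t^3, s^2 + 3*s*t + 2*t^2}; counting standard monomials gives mu = 9. Corank 2; j^3 = -3*(s + t)*(s + 2*t)^2 has shape L^2 M (L != M), so D-series; mu = 9 gives D_9.

Type D_{9}, Milnor number mu = 9.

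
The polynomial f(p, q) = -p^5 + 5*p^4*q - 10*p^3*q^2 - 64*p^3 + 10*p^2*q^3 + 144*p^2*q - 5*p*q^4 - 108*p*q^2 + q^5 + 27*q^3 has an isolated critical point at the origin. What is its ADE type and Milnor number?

Type E8, Milnor number mu = 8.

The Hessian of f at 0 has rank 0. Corank 2; j^3 = -(4*p - 3*q)^3 is a perfect cube, so E-series; the 5-jet and mu = 8 give E_8.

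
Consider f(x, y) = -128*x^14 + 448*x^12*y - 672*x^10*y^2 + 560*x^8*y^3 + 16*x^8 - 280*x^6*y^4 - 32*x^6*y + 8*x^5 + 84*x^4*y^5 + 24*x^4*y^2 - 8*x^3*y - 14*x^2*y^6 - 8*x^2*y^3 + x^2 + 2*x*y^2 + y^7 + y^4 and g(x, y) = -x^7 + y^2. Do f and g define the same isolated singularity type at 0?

Yes.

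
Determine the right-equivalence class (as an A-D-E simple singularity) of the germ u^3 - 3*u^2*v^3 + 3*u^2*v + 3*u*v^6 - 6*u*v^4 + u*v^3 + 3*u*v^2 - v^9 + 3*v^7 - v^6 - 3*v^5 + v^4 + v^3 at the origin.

The Hessian of f at 0 is [[0, 0], [0, 0]] with rank 0, so corank 2. A Groebner basis of the Jacobian ideal J(f) in C{u,v} is {u^3 + 3*u^2*v + 6*u^2 + 12*u*v + 6*v^2, -3*u^2 + u*v^2 - 6*u*v - 3*v^2, 3*u^2 + 6*u*v + v^3 + 3*v^2}; counting standard monomials gives mu = 7. Corank 2; j^3 = (u + v)^3 is a perfect cube, so E-series; the 4-jet and mu = 7 give E_7.

E7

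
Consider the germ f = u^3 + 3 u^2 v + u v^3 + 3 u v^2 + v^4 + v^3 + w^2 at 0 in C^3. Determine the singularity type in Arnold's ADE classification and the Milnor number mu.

Type E7, Milnor number mu = 7.

The Hessian of f at 0 is [[0, 0, 0], [0, 0, 0], [0, 0, 2]] with rank 1, so corank 2. A Groebner basis of the Jacobian ideal J(f) in C{u,v,w} is {u^3 + 3*u^2*v + 6*u^2 + 12*u*v + 6*v^2, -3*u^2 + u*v^2 - 6*u*v - 3*v^2, 3*u^2 + 6*u*v + v^3 + 3*v^2, w}; counting standard monomials gives mu = 7. Corank 2; j^3 = (u + v)^3 is a perfect cube, so E-series; the 4-jet and mu = 7 give E_7.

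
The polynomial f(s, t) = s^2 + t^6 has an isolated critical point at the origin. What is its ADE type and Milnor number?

The Hessian of f at 0 has rank 1. Corank 1: A-series; mu = 5 gives A_5.

Type A5, Milnor number mu = 5.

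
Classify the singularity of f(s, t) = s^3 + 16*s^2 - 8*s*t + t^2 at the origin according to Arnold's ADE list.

The Hessian of f at 0 has rank 1. Corank 1: A-series; mu = 2 gives A_2.

A2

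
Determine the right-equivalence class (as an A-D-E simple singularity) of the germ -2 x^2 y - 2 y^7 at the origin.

D_8

The Hessian of f at 0 is [[0, 0], [0, 0]] with rank 0, so corank 2. A Groebner basis of the Jacobian ideal J(f) in C{x,y} is {x^2/7 + y^6, x^3, x*y}; counting standard monomials gives mu = 8. Corank 2; j^3 = -2*x^2*y has shape L^2 M (L != M), so D-series; mu = 8 gives D_8.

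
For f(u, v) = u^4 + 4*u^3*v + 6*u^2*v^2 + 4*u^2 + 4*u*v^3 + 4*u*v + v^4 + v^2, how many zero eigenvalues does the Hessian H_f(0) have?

1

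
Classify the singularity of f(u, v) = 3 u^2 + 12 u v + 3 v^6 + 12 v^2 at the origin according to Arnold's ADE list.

A5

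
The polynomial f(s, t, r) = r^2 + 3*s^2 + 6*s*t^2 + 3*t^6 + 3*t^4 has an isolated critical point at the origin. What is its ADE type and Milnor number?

Type A_5, Milnor number mu = 5.

The Hessian of f at 0 has rank 2. Corank 1: A-series; mu = 5 gives A_5.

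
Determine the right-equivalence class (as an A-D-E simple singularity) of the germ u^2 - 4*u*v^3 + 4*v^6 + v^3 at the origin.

A_{2}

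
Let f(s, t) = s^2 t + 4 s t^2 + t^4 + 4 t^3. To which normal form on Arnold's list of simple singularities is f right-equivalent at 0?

The Hessian of f at 0 has rank 0. Corank 2; j^3 = t*(s + 2*t)^2 has shape L^2 M (L != M), so D-series; mu = 5 gives D_5.

D_{5}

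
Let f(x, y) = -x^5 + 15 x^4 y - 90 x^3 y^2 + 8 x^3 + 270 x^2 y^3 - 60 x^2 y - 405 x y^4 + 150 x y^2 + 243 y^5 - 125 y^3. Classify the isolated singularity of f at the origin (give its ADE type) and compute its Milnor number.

Type E8, Milnor number mu = 8.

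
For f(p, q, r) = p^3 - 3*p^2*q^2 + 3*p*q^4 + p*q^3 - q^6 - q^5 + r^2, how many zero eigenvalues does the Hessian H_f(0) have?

The Hessian at 0 is [[0, 0, 0], [0, 0, 0], [0, 0, 2]] of rank 1; hence corank 2.

2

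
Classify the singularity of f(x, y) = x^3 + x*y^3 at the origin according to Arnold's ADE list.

The Hessian of f at 0 is [[0, 0], [0, 0]] with rank 0, so corank 2. A Groebner basis of the Jacobian ideal J(f) in C{x,y} is {x^3, x*y^2, 3*x^2 + y^3}; counting standard monomials gives mu = 7. Corank 2; j^3 = x^3 is a perfect cube, so E-series; the 4-jet and mu = 7 give E_7.

E7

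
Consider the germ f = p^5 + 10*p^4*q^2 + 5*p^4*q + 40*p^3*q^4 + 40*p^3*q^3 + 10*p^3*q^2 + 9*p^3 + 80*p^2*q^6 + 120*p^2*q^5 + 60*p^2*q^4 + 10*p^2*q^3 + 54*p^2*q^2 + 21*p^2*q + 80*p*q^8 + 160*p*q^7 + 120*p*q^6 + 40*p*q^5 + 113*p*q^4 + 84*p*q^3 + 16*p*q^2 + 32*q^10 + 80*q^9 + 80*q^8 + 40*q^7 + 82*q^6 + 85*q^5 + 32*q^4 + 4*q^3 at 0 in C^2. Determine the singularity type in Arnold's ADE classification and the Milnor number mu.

The Hessian of f at 0 has rank 0. Corank 2; j^3 = (p + q)*(3*p + 2*q)^2 has shape L^2 M (L != M), so D-series; mu = 6 gives D_6.

Type D_6, Milnor number mu = 6.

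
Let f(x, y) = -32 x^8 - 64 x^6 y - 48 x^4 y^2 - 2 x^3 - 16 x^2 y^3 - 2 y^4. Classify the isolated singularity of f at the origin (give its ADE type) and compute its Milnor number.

The Hessian of f at 0 has rank 0. Corank 2; j^3 = -2*x^3 is a perfect cube, so E-series; the 4-jet and mu = 6 give E_6.

Type E6, Milnor number mu = 6.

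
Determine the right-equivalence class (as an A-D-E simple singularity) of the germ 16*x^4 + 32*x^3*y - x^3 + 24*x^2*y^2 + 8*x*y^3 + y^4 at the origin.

E6

The Hessian of f at 0 has rank 0. Corank 2; j^3 = -x^3 is a perfect cube, so E-series; the 4-jet and mu = 6 give E_6.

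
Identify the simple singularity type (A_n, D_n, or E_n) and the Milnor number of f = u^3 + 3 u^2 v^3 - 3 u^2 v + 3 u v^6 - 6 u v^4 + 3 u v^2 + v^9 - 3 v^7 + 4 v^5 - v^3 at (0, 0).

The Hessian of f at 0 has rank 0. Corank 2; j^3 = (u - v)^3 is a perfect cube, so E-series; the 5-jet and mu = 8 give E_8.

Type E_8, Milnor number mu = 8.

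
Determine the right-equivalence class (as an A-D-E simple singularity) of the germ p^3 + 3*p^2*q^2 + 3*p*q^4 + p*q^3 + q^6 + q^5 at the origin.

The Hessian of f at 0 is [[0, 0], [0, 0]] with rank 0, so corank 2. A Groebner basis of the Jacobian ideal J(f) in C{p,q} is {-p^2 + q^4 - q^3/3, p^3, p^2*q + p^2/3 + q^3/9, p^2 + p*q^2 + q^3/3}; counting standard monomials gives mu = 7. Corank 2; j^3 = p^3 is a perfect cube, so E-series; the 4-jet and mu = 7 give E_7.

E7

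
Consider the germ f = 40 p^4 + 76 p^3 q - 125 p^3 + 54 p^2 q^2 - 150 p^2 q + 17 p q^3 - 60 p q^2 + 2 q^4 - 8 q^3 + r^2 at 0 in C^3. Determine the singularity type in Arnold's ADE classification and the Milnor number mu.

Type E7, Milnor number mu = 7.

The Hessian of f at 0 has rank 1. Corank 2; j^3 = -(5*p + 2*q)^3 is a perfect cube, so E-series; the 4-jet and mu = 7 give E_7.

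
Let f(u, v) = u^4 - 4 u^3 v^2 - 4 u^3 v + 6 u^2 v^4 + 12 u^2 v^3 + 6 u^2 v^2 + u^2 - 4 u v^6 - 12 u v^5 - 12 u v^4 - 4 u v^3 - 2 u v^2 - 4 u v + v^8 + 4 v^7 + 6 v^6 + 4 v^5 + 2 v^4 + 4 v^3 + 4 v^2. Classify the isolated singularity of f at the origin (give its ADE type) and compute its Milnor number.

Type A_3, Milnor number mu = 3.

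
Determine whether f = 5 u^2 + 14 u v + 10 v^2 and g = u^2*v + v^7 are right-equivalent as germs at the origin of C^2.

No.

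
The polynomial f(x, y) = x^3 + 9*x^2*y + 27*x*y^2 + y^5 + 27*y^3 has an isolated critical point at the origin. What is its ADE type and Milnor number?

The Hessian of f at 0 has rank 0. Corank 2; j^3 = (x + 3*y)^3 is a perfect cube, so E-series; the 5-jet and mu = 8 give E_8.

Type E_8, Milnor number mu = 8.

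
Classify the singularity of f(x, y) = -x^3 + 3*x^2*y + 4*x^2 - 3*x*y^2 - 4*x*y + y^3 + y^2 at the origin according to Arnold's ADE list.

A2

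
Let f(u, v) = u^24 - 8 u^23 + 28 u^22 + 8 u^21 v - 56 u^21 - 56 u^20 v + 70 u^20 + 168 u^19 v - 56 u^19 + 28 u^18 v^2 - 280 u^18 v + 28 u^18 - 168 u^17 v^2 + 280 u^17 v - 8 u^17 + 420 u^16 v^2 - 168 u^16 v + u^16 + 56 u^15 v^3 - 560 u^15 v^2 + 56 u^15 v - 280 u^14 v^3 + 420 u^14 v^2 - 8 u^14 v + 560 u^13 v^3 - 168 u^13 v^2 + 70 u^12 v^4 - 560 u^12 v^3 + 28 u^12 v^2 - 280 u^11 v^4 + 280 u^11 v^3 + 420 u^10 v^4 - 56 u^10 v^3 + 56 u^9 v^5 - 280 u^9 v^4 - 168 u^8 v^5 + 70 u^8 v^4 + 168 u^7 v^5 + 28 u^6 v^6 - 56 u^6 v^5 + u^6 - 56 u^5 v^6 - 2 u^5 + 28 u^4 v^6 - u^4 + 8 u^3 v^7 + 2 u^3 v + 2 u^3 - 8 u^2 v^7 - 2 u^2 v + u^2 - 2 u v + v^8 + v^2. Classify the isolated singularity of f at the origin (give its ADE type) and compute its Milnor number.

The Hessian of f at 0 has rank 1. Corank 1: A-series; mu = 7 gives A_7.

Type A7, Milnor number mu = 7.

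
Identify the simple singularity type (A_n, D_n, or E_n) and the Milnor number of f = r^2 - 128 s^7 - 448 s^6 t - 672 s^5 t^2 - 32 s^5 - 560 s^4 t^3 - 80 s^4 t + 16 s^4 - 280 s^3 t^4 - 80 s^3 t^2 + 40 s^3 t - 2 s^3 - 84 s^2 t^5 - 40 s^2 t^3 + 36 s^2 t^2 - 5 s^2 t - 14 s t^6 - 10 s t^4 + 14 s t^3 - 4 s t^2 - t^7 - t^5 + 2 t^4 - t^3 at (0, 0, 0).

The Hessian of f at 0 has rank 1. Corank 2; j^3 = -(s + t)^2*(2*s + t) has shape L^2 M (L != M), so D-series; mu = 8 gives D_8.

Type D_8, Milnor number mu = 8.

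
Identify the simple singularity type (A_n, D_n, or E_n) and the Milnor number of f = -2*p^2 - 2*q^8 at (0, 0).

The Hessian of f at 0 is [[-4, 0], [0, 0]] with rank 1, so corank 1. A Groebner basis of the Jacobian ideal J(f) in C{p,q} is {q^7, p}; counting standard monomials gives mu = 7. Corank 1: A-series; mu = 7 gives A_7.

Type A_7, Milnor number mu = 7.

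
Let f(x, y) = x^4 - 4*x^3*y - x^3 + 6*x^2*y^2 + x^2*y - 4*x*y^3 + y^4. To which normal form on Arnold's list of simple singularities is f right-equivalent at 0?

D_{5}

The Hessian of f at 0 has rank 0. Corank 2; j^3 = -x^2*(x - y) has shape L^2 M (L != M), so D-series; mu = 5 gives D_5.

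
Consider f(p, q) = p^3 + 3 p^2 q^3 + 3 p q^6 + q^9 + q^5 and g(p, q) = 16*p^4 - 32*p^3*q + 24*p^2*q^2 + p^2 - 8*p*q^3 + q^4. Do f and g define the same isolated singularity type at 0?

The Hessian of f at 0 is [[0, 0], [0, 0]] with rank 0, so corank 2. A Groebner basis of the Jacobian ideal J(f) in C{p,q} is {p^2/2 + p*q^3, q^4, p^3, p^2*q}; counting standard monomials gives mu = 8. Corank 2; j^3 = p^3 is a perfect cube, so E-series; the 5-jet and mu = 8 give E_8. The Hessian of g at 0 is [[2, 0], [0, 0]] with rank 1, so corank 1. A Groebner basis of the Jacobian ideal J(g) in C{p,q} is {q^3, p}; counting standard monomials gives mu = 3. Corank 1: A-series; mu = 3 gives A_3. f is E_8 but g is A_3, hence not right-equivalent.

No.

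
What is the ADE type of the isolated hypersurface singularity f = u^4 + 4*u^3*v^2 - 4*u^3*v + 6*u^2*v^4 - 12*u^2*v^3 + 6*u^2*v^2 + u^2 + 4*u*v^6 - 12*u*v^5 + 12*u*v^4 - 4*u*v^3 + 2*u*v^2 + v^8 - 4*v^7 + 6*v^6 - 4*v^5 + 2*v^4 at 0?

A_3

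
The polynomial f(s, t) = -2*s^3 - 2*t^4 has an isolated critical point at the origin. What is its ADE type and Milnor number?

The Hessian of f at 0 is [[0, 0], [0, 0]] with rank 0, so corank 2. A Groebner basis of the Jacobian ideal J(f) in C{s,t} is {t^3, s^2}; counting standard monomials gives mu = 6. Corank 2; j^3 = -2*s^3 is a perfect cube, so E-series; the 4-jet and mu = 6 give E_6.

Type E_{6}, Milnor number mu = 6.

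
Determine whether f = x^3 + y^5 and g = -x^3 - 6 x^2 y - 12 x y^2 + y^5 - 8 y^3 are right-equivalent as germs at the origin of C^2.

Yes.

The Hessian of f at 0 has rank 0. Corank 2; j^3 = x^3 is a perfect cube, so E-series; the 5-jet and mu = 8 give E_8. The Hessian of g at 0 has rank 0. Corank 2; j^3 = -(x + 2*y)^3 is a perfect cube, so E-series; the 5-jet and mu = 8 give E_8. Both have type E_8, hence right-equivalent.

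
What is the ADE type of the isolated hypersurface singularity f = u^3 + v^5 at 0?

E8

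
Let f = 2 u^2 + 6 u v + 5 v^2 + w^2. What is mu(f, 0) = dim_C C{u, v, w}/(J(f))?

1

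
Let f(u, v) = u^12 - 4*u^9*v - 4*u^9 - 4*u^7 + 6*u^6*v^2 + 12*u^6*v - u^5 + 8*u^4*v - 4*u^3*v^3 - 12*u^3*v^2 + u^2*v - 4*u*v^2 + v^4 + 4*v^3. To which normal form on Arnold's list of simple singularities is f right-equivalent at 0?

The Hessian of f at 0 has rank 0. Corank 2; j^3 = v*(u - 2*v)^2 has shape L^2 M (L != M), so D-series; mu = 5 gives D_5.

D_5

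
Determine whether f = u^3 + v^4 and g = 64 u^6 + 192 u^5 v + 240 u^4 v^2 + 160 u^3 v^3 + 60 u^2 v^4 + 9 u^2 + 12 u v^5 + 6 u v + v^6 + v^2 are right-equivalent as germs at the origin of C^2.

The Hessian of f at 0 has rank 0. Corank 2; j^3 = u^3 is a perfect cube, so E-series; the 4-jet and mu = 6 give E_6. The Hessian of g at 0 has rank 1. Corank 1: A-series; mu = 5 gives A_5. f is E_6 but g is A_5, hence not right-equivalent.

No.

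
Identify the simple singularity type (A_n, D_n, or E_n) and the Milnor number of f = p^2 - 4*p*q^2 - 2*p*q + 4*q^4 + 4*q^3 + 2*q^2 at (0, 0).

Type A_{1}, Milnor number mu = 1.

The Hessian of f at 0 has rank 2. Corank 0: nondegenerate Morse point, so A_1.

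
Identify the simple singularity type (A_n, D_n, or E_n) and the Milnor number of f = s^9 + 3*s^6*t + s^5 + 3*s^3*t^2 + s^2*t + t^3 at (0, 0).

Type D4, Milnor number mu = 4.

The Hessian of f at 0 has rank 0. Corank 2; j^3 = t*(s^2 + t^2) splits into three distinct lines over C (the quadratic factor has nonzero discriminant), so D_4.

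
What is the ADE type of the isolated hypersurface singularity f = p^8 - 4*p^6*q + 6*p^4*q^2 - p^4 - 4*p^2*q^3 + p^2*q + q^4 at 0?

D5

The Hessian of f at 0 is [[0, 0], [0, 0]] with rank 0, so corank 2. A Groebner basis of the Jacobian ideal J(f) in C{p,q} is {p^3, p^2/4 + q^3, p*q}; counting standard monomials gives mu = 5. Corank 2; j^3 = p^2*q has shape L^2 M (L != M), so D-series; mu = 5 gives D_5.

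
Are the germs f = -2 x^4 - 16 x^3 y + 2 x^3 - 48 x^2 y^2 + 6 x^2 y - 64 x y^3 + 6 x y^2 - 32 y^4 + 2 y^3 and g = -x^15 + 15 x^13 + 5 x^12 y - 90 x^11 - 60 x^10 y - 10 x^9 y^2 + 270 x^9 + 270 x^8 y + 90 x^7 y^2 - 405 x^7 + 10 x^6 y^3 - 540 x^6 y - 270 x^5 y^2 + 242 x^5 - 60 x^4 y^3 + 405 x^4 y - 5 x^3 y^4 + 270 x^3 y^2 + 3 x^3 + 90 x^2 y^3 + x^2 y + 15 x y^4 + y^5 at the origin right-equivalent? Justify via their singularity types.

No.

The Hessian of f at 0 has rank 0. Corank 2; j^3 = 2*(x + y)^3 is a perfect cube, so E-series; the 4-jet and mu = 6 give E_6. The Hessian of g at 0 has rank 0. Corank 2; j^3 = x^2*(3*x + y) has shape L^2 M (L != M), so D-series; mu = 6 gives D_6. f is E_6 but g is D_6, hence not right-equivalent.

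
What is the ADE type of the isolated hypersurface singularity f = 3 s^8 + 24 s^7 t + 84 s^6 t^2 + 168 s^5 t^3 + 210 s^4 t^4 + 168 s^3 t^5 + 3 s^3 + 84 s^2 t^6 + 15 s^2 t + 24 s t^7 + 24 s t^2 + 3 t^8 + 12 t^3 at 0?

D_{9}

The Hessian of f at 0 has rank 0. Corank 2; j^3 = 3*(s + t)*(s + 2*t)^2 has shape L^2 M (L != M), so D-series; mu = 9 gives D_9.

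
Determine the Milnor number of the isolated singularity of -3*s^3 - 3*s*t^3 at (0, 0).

7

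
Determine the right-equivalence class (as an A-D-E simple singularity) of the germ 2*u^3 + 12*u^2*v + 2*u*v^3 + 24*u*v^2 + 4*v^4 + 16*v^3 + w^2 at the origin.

The Hessian of f at 0 has rank 1. Corank 2; j^3 = 2*(u + 2*v)^3 is a perfect cube, so E-series; the 4-jet and mu = 7 give E_7.

E_7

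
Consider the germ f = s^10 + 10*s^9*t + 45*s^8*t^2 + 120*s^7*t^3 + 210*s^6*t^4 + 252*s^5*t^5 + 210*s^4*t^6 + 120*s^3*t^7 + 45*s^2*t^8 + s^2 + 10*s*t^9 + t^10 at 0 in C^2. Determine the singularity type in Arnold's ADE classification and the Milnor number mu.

The Hessian of f at 0 has rank 1. Corank 1: A-series; mu = 9 gives A_9.

Type A_9, Milnor number mu = 9.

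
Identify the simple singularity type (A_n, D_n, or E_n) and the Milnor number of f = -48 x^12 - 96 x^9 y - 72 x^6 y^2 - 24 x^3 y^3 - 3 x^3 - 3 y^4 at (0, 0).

The Hessian of f at 0 is [[0, 0], [0, 0]] with rank 0, so corank 2. A Groebner basis of the Jacobian ideal J(f) in C{x,y} is {y^3, x^2}; counting standard monomials gives mu = 6. Corank 2; j^3 = -3*x^3 is a perfect cube, so E-series; the 4-jet and mu = 6 give E_6.

Type E_6, Milnor number mu = 6.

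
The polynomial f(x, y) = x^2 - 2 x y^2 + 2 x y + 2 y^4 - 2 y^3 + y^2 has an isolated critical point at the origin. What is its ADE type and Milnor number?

The Hessian of f at 0 has rank 1. Corank 1: A-series; mu = 3 gives A_3.

Type A_{3}, Milnor number mu = 3.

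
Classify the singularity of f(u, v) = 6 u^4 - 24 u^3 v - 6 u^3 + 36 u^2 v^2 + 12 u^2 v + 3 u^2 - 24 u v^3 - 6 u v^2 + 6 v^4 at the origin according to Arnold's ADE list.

The Hessian of f at 0 has rank 1. Corank 1: A-series; mu = 3 gives A_3.

A_{3}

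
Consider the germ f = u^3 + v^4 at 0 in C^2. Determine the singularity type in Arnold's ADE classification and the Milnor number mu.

The Hessian of f at 0 has rank 0. Corank 2; j^3 = u^3 is a perfect cube, so E-series; the 4-jet and mu = 6 give E_6.

Type E6, Milnor number mu = 6.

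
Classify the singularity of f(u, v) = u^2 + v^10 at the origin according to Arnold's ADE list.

A_{9}

The Hessian of f at 0 is [[2, 0], [0, 0]] with rank 1, so corank 1. A Groebner basis of the Jacobian ideal J(f) in C{u,v} is {v^9, u}; counting standard monomials gives mu = 9. Corank 1: A-series; mu = 9 gives A_9.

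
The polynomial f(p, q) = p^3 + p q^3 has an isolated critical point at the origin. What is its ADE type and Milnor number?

Type E7, Milnor number mu = 7.

The Hessian of f at 0 is [[0, 0], [0, 0]] with rank 0, so corank 2. A Groebner basis of the Jacobian ideal J(f) in C{p,q} is {p^3, p*q^2, 3*p^2 + q^3}; counting standard monomials gives mu = 7. Corank 2; j^3 = p^3 is a perfect cube, so E-series; the 4-jet and mu = 7 give E_7.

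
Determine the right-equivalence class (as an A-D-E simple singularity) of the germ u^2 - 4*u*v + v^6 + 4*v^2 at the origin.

A_5

The Hessian of f at 0 has rank 1. Corank 1: A-series; mu = 5 gives A_5.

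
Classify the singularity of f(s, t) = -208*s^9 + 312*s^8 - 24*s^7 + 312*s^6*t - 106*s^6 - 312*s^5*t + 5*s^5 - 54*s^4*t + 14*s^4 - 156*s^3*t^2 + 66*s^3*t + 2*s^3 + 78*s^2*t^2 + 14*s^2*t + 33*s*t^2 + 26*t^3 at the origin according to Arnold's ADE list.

D_{4}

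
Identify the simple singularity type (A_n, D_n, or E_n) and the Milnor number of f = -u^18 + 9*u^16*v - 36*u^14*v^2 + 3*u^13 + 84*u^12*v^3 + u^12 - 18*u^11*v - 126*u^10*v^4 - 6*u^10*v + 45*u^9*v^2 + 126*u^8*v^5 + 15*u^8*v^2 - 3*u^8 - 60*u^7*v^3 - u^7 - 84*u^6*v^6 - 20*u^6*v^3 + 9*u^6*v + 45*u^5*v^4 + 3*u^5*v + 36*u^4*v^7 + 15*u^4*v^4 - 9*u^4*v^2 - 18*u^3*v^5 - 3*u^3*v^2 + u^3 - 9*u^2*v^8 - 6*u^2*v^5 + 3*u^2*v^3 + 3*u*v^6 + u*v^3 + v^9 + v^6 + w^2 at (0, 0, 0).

Type E_{7}, Milnor number mu = 7.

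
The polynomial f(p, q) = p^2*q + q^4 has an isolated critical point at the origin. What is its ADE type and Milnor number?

Type D_{5}, Milnor number mu = 5.

The Hessian of f at 0 has rank 0. Corank 2; j^3 = p^2*q has shape L^2 M (L != M), so D-series; mu = 5 gives D_5.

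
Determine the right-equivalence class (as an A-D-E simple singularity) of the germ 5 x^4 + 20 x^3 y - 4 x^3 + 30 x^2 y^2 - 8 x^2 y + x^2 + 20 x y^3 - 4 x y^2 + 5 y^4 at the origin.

The Hessian of f at 0 has rank 1. Corank 1: A-series; mu = 3 gives A_3.

A_{3}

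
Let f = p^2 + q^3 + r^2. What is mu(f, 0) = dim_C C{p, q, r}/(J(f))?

2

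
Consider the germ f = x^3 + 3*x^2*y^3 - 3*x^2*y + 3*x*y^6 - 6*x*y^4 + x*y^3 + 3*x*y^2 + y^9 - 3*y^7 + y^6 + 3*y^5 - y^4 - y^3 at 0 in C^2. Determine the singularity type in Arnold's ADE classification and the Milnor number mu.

Type E_{7}, Milnor number mu = 7.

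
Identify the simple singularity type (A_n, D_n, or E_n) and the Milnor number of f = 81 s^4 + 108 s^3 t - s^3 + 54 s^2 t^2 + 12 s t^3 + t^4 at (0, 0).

Type E6, Milnor number mu = 6.

The Hessian of f at 0 has rank 0. Corank 2; j^3 = -s^3 is a perfect cube, so E-series; the 4-jet and mu = 6 give E_6.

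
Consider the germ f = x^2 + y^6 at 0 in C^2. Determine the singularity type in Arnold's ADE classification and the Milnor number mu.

The Hessian of f at 0 has rank 1. Corank 1: A-series; mu = 5 gives A_5.

Type A_5, Milnor number mu = 5.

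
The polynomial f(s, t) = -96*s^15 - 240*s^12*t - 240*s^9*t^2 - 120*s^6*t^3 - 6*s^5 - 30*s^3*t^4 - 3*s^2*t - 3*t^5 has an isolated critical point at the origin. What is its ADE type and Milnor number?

Type D6, Milnor number mu = 6.

The Hessian of f at 0 is [[0, 0], [0, 0]] with rank 0, so corank 2. A Groebner basis of the Jacobian ideal J(f) in C{s,t} is {s^2/5 + t^4, s^3, s*t}; counting standard monomials gives mu = 6. Corank 2; j^3 = -3*s^2*t has shape L^2 M (L != M), so D-series; mu = 6 gives D_6.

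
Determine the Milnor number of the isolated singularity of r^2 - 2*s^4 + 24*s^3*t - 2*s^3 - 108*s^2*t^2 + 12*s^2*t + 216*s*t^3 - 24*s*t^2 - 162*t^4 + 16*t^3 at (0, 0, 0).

6

The Hessian of f at 0 is [[0, 0, 0], [0, 0, 0], [0, 0, 2]] with rank 1, so corank 2. A Groebner basis of the Jacobian ideal J(f) in C{s,t,r} is {t^4, s*t^2 - 7*t^3/3, s^2 - 4*s*t + 4*t^2, r}; counting standard monomials gives mu = 6. Corank 2; j^3 = -2*(s - 2*t)^3 is a perfect cube, so E-series; the 4-jet and mu = 6 give E_6.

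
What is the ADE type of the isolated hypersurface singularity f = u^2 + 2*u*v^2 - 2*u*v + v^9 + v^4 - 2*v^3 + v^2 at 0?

The Hessian of f at 0 has rank 1. Corank 1: A-series; mu = 8 gives A_8.

A8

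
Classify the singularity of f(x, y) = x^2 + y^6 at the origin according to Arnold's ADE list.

A_{5}

The Hessian of f at 0 is [[2, 0], [0, 0]] with rank 1, so corank 1. A Groebner basis of the Jacobian ideal J(f) in C{x,y} is {y^5, x}; counting standard monomials gives mu = 5. Corank 1: A-series; mu = 5 gives A_5.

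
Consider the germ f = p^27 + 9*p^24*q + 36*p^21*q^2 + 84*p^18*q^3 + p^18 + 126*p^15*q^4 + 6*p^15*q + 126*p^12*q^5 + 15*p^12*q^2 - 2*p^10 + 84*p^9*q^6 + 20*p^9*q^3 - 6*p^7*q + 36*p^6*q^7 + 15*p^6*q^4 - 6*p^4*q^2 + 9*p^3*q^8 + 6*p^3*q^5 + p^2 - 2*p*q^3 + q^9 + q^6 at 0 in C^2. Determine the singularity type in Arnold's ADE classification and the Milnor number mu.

Type A8, Milnor number mu = 8.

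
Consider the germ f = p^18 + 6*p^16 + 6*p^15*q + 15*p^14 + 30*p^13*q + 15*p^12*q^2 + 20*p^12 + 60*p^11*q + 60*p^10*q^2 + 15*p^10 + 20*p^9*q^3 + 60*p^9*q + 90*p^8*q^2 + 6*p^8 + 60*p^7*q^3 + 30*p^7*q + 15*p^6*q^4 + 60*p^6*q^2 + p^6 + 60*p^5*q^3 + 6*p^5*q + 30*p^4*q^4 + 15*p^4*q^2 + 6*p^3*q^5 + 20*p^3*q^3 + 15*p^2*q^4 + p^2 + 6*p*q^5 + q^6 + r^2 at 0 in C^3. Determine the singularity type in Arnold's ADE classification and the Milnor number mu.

The Hessian of f at 0 has rank 2. Corank 1: A-series; mu = 5 gives A_5.

Type A_{5}, Milnor number mu = 5.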